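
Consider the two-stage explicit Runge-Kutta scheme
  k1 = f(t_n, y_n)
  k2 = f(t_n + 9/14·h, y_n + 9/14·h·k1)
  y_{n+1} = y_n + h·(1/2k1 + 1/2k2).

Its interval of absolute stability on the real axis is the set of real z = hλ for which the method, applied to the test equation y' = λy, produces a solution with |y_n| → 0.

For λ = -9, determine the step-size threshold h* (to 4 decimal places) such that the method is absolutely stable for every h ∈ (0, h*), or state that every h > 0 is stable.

With y'=λy (z=hλ):
  k1=λy_n ⇒ h·k1=z·y_n;  k2=λ(1+9/14z)y_n ⇒ h·k2=z(1+9/14z)y_n
  y_{n+1}/y_n = 1 + 1/2z + 1/2z(1+9/14z) = 1 + z + 9/28z²
  ⇒ R(z) = 1 + z + 9/28z².

Need |R(x)|<1, x<0.
x=-0.3: |R|=0.7289
R=1: x+9/28x²=0 ⇒ x=−28/9=-3.1111; min R=1−1/(4·9/28)=0.2222>−1
Confirm numerically:
  x=-2.290: |R|=0.39560 <1
  x=-2.026: |R|=0.29336 <1
  x=-1.696: |R|=0.22856 <1
  x=-3.533: |R|=1.47910 >1
  x=-3.214: |R|=1.10629 >1
Interval (-3.1111, 0).

(-3.1111,0); λ=-9 ⇒ h* = (28/9)/9 = 0.3457.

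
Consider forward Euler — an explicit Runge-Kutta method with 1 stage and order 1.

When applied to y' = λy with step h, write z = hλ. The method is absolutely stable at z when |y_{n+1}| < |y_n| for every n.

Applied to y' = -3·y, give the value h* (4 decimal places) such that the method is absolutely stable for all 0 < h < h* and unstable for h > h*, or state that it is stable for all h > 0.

(-2.0000,0); λ=-3 ⇒ h* = 0.6667.

With y'=λy (z=hλ):
  order 1, 1-stage ⇒ R(z)=1+z
  (e.g. R(-1.57)=-0.57000, |R|=0.57000)

Boundary: |R(x)|=1, x<0.
x=-1.57: |R|=0.5700
|R(-1.89)|=0.8900 |R(-1.28)|=0.2800 |R(-0.85)|=0.1500
Bisect:
  x_lo=-2.7740 |R|=1.7740  x_hi=-0.3437 |R|=0.6563
  mid=-1.55888 |R|=0.55888 →hi
  mid=-2.16645 |R|=1.16645 →lo
  mid=-1.86266 |R|=0.86266 →hi
  mid=-2.01455 |R|=1.01455 →lo
  mid=-1.93861 |R|=0.93861 →hi
  mid=-1.97658 |R|=0.97658 →hi
  mid=-1.99557 |R|=0.99557 →hi
  mid=-2.00506 |R|=1.00506 →lo
  mid=-2.00031 |R|=1.00031 →lo
  ...
  [-2.00002,-1.99987] ⇒ x*=-2.0000
Stable set (-2.0000, 0).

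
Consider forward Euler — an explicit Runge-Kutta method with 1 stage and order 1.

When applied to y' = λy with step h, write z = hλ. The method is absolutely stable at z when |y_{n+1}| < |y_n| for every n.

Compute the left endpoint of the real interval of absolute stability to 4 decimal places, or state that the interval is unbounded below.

z* = -2.0000.

On y'=λy, z=hλ:
  order 1, 1-stage ⇒ R(z)=1+z
  (e.g. R(-1.75)=-0.75000, |R|=0.75000)

Solve |R(x)|<1 on ℝ⁻.
x=-1.75: |R|=0.7500
|R(-2.28)|=1.2800 |R(-2.06)|=1.0600 |R(-0.92)|=0.0800
Bisect:
  x_lo=-2.8845 |R|=1.8845  x_hi=-0.2350 |R|=0.7650
  mid=-1.55976 |R|=0.55976 →hi
  mid=-2.22214 |R|=1.22214 →lo
  mid=-1.89095 |R|=0.89095 →hi
  mid=-2.05655 |R|=1.05655 →lo
  mid=-1.97375 |R|=0.97375 →hi
  mid=-2.01515 |R|=1.01515 →lo
  mid=-1.99445 |R|=0.99445 →hi
  mid=-2.00480 |R|=1.00480 →lo
  ...
  [-2.00011,-1.99995] ⇒ x*=-2.0000
Stable set (-2.0000, 0).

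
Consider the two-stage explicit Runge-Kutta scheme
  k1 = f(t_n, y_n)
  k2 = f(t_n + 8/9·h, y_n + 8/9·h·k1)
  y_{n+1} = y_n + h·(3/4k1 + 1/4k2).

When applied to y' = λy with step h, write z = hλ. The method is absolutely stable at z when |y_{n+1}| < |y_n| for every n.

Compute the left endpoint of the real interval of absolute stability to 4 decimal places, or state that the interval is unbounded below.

z* = -4.5000.

With y'=λy (z=hλ):
  k1=λy_n ⇒ h·k1=z·y_n;  k2=λ(1+8/9z)y_n ⇒ h·k2=z(1+8/9z)y_n
  y_{n+1}/y_n = 1 + 3/4z + 1/4z(1+8/9z) = 1 + z + 2/9z²
  ⇒ R(z) = 1 + z + 2/9z².

Solve |R(x)|<1 on ℝ⁻.
x=-0.68: |R|=0.4228
R=1: x+2/9x²=0 ⇒ x=−9/2=-4.5000; min R=1−1/(4·2/9)=-0.1250>−1
Confirm numerically:
  x=-3.267: |R|=0.10484 <1
  x=-2.232: |R|=0.12493 <1
  x=-1.974: |R|=0.10807 <1
  x=-5.048: |R|=1.61473 >1
  x=-4.939: |R|=1.48183 >1
  x=-4.832: |R|=1.35649 >1
Stable set (-4.5000, 0).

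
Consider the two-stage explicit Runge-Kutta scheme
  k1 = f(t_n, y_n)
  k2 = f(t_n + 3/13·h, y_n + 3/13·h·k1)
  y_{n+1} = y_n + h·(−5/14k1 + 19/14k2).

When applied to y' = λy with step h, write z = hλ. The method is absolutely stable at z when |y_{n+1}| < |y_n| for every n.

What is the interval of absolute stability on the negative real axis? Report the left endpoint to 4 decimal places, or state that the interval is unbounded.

Set f=λy, z=hλ:
  k1=λy_n ⇒ h·k1=z·y_n;  k2=λ(1+3/13z)y_n ⇒ h·k2=z(1+3/13z)y_n
  y_{n+1}/y_n = 1 − 5/14z + 19/14z(1+3/13z) = 1 + z + 57/182z²
  ⇒ R(z) = 1 + z + 57/182z².

Need |R(x)|<1, x<0.
x=-1.01: |R|=0.3095
R=1: x+57/182x²=0 ⇒ x=−182/57=-3.1930; min R=1−1/(4·57/182)=0.2018>−1
Confirm numerically:
  x=-3.150: |R|=0.95760 <1
  x=-3.033: |R|=0.84803 <1
  x=-2.779: |R|=0.63969 <1
  x=-2.714: |R|=0.59287 <1
  x=-3.724: |R|=1.61933 >1
  x=-3.494: |R|=1.32940 >1
Interval (-3.1930, 0).

(-3.1930, 0).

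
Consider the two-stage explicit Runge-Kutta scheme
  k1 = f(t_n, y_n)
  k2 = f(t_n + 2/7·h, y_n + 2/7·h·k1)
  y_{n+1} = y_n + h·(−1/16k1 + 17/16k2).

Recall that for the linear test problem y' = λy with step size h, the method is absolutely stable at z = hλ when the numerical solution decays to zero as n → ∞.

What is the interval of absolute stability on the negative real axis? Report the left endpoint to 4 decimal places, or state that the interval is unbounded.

(-3.2941, 0).

Test eqn y'=λy, z=hλ:
  k1=λy_n ⇒ h·k1=z·y_n;  k2=λ(1+2/7z)y_n ⇒ h·k2=z(1+2/7z)y_n
  y_{n+1}/y_n = 1 − 1/16z + 17/16z(1+2/7z) = 1 + z + 17/56z²
  so R(z) = 1 + z + 17/56z².

Need |R(x)|<1, x<0.
x=-1.48: |R|=0.1849
R=1: x+17/56x²=0 ⇒ x=−56/17=-3.2941; min R=1−1/(4·17/56)=0.1765>−1
Confirm numerically:
  x=-2.842: |R|=0.60994 <1
  x=-2.606: |R|=0.45563 <1
  x=-2.586: |R|=0.44410 <1
  x=-2.546: |R|=0.42179 <1
  x=-3.479: |R|=1.19526 >1
  x=-3.365: |R|=1.07241 >1
  x=-3.350: |R|=1.05683 >1
So |R|<1 on (-3.2941, 0).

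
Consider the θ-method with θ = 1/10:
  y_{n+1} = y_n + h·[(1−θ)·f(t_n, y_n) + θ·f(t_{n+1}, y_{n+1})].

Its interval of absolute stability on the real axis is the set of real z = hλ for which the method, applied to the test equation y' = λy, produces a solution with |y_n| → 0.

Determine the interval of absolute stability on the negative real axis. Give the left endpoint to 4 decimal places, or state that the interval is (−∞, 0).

With y'=λy (z=hλ):
  y_{n+1} = y_n + z·[9/10·y_n + 1/10·y_{n+1}] ⇒ (1 − 1/10z)y_{n+1} = (1 + 9/10z)y_n
  R(z) = (1 + 9/10z)/(1 − 1/10z).

Solve |R(x)|<1 on ℝ⁻.
x=-0.41: |R|=0.6061
R=−1: 1+9/10x = −1+1/10x ⇒ -4/5x=2 ⇒ x=2/(-4/5)=-2.5000
Confirm numerically:
  x=-2.182: |R|=0.79117 <1
  x=-1.562: |R|=0.35098 <1
  x=-1.328: |R|=0.17232 <1
  x=-1.153: |R|=0.03380 <1
  x=-3.068: |R|=1.34772 >1
  x=-2.747: |R|=1.15502 >1
  x=-2.653: |R|=1.09674 >1
Interval (-2.5000, 0).

z∈(-2.5000,0).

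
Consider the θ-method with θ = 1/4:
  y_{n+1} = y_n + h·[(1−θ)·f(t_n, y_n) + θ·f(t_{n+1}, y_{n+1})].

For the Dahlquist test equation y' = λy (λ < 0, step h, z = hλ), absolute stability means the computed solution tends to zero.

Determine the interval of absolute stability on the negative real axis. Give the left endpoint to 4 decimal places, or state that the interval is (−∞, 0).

On y'=λy, z=hλ:
  y_{n+1} = y_n + z·[3/4·y_n + 1/4·y_{n+1}] ⇒ (1 − 1/4z)y_{n+1} = (1 + 3/4z)y_n
  ⇒ R(z) = (1 + 3/4z)/(1 − 1/4z).

Find x<0 with |R(x)|<1.
x=-0.35: |R|=0.6782
R=−1: 1+3/4x = −1+1/4x ⇒ -1/2x=2 ⇒ x=2/(-1/2)=-4.0000
Confirm numerically:
  x=-3.935: |R|=0.98362 <1
  x=-2.875: |R|=0.67273 <1
  x=-1.971: |R|=0.32038 <1
  x=-4.218: |R|=1.05305 >1
  x=-4.070: |R|=1.01735 >1
  x=-4.067: |R|=1.01661 >1
Stable set (-4.0000, 0).

(-4.0000, 0).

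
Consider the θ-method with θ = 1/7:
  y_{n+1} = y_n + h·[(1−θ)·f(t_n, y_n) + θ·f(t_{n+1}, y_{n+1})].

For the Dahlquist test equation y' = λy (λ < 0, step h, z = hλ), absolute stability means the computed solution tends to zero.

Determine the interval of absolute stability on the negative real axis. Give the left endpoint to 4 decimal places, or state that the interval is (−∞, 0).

Test eqn y'=λy, z=hλ:
  y_{n+1} = y_n + z·[6/7·y_n + 1/7·y_{n+1}] ⇒ (1 − 1/7z)y_{n+1} = (1 + 6/7z)y_n
  R(z) = (1 + 6/7z)/(1 − 1/7z).

Find x<0 with |R(x)|<1.
x=-0.67: |R|=0.3885
R=−1: 1+6/7x = −1+1/7x ⇒ -5/7x=2 ⇒ x=2/(-5/7)=-2.8000
Confirm numerically:
  x=-2.529: |R|=0.85780 <1
  x=-2.190: |R|=0.66812 <1
  x=-1.687: |R|=0.35939 <1
  x=-1.479: |R|=0.22102 <1
  x=-3.060: |R|=1.12922 >1
  x=-2.905: |R|=1.05300 >1
Stable set (-2.8000, 0).

(-2.8000, 0).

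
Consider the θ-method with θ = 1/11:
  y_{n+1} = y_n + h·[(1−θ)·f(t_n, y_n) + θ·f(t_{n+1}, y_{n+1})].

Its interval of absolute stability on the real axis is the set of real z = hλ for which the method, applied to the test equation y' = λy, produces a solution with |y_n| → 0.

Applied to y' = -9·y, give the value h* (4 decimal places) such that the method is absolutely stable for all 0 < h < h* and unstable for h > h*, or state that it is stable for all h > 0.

(-2.4444,0); λ=-9 ⇒ h* = (22/9)/9 = 0.2716.

Test eqn y'=λy, z=hλ:
  y_{n+1} = y_n + z·[10/11·y_n + 1/11·y_{n+1}] ⇒ (1 − 1/11z)y_{n+1} = (1 + 10/11z)y_n
  so R(z) = (1 + 10/11z)/(1 − 1/11z).

Need |R(x)|<1, x<0.
x=-1.71: |R|=0.4799
R=−1: 1+10/11x = −1+1/11x ⇒ -9/11x=2 ⇒ x=2/(-9/11)=-2.4444
Confirm numerically:
  x=-2.129: |R|=0.78376 <1
  x=-1.605: |R|=0.40063 <1
  x=-1.359: |R|=0.20956 <1
  x=-3.004: |R|=1.35961 >1
  x=-2.863: |R|=1.27173 >1
  x=-2.539: |R|=1.06286 >1
Stable set (-2.4444, 0).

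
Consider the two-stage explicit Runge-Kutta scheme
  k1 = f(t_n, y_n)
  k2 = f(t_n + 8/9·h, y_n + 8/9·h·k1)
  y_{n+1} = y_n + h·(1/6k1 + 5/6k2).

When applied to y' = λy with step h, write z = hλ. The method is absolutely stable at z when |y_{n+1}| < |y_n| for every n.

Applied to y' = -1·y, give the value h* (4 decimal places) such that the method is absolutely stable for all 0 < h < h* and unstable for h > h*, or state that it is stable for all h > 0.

On y'=λy, z=hλ:
  k1=λy_n ⇒ h·k1=z·y_n;  k2=λ(1+8/9z)y_n ⇒ h·k2=z(1+8/9z)y_n
  y_{n+1}/y_n = 1 + 1/6z + 5/6z(1+8/9z) = 1 + z + 20/27z²
  ⇒ R(z) = 1 + z + 20/27z².

Find x<0 with |R(x)|<1.
x=-1.12: |R|=0.8092
R=1: x+20/27x²=0 ⇒ x=−27/20=-1.3500; min R=1−1/(4·20/27)=0.6625>−1
Confirm numerically:
  x=-1.255: |R|=0.91169 <1
  x=-1.226: |R|=0.88739 <1
  x=-1.117: |R|=0.80721 <1
  x=-1.793: |R|=1.58837 >1
  x=-1.703: |R|=1.44530 >1
  x=-1.437: |R|=1.09261 >1
Interval (-1.3500, 0).

(-1.3500,0); λ=-1 ⇒ h* = (27/20)/1 = 1.3500.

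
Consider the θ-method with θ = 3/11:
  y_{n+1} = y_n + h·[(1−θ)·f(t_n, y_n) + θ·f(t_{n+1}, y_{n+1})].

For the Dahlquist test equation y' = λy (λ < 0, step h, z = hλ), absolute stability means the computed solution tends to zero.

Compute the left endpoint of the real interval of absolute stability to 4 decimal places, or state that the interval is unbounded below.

On y'=λy, z=hλ:
  y_{n+1} = y_n + z·[8/11·y_n + 3/11·y_{n+1}] ⇒ (1 − 3/11z)y_{n+1} = (1 + 8/11z)y_n
  so R(z) = (1 + 8/11z)/(1 − 3/11z).

Need |R(x)|<1, x<0.
x=-0.92: |R|=0.2645
R=−1: 1+8/11x = −1+3/11x ⇒ -5/11x=2 ⇒ x=2/(-5/11)=-4.4000
Confirm numerically:
  x=-3.840: |R|=0.87567 <1
  x=-3.577: |R|=0.81064 <1
  x=-3.118: |R|=0.68507 <1
  x=-4.912: |R|=1.09947 >1
  x=-4.663: |R|=1.05262 >1
Stable set (-4.4000, 0).

z* = -4.4000.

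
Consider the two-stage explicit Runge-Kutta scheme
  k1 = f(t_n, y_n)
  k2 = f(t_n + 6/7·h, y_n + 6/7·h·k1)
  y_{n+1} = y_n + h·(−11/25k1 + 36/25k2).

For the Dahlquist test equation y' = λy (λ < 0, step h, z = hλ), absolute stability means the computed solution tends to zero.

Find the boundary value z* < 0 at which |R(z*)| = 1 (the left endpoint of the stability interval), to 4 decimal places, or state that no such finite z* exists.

z* = -0.8102.

Set f=λy, z=hλ:
  k1=λy_n ⇒ h·k1=z·y_n;  k2=λ(1+6/7z)y_n ⇒ h·k2=z(1+6/7z)y_n
  y_{n+1}/y_n = 1 − 11/25z + 36/25z(1+6/7z) = 1 + z + 216/175z²
  Hence R(z) = 1 + z + 216/175z².

Solve |R(x)|<1 on ℝ⁻.
x=-0.89: |R|=1.0877
R=1: x+216/175x²=0 ⇒ x=−175/216=-0.8102; min R=1−1/(4·216/175)=0.7975>−1
Confirm numerically:
  x=-0.748: |R|=0.94259 <1
  x=-0.631: |R|=0.86044 <1
  x=-0.345: |R|=0.80191 <1
  x=-1.359: |R|=1.92058 >1
  x=-0.879: |R|=1.07466 >1
Stable set (-0.8102, 0).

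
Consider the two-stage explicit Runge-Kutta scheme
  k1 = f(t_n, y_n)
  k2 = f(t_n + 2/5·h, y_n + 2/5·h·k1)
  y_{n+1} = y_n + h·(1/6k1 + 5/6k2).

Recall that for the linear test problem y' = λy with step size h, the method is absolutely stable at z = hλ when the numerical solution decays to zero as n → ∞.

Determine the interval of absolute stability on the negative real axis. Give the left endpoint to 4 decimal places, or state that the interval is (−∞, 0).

(-3.0000, 0).

Set f=λy, z=hλ:
  k1=λy_n ⇒ h·k1=z·y_n;  k2=λ(1+2/5z)y_n ⇒ h·k2=z(1+2/5z)y_n
  y_{n+1}/y_n = 1 + 1/6z + 5/6z(1+2/5z) = 1 + z + 1/3z²
  so R(z) = 1 + z + 1/3z².

Boundary: |R(x)|=1, x<0.
x=-1.56: |R|=0.2512
R=1: x+1/3x²=0 ⇒ x=−3=-3.0000; min R=1−1/(4·1/3)=0.2500>−1
Confirm numerically:
  x=-2.265: |R|=0.44507 <1
  x=-1.680: |R|=0.26080 <1
  x=-1.514: |R|=0.25007 <1
  x=-3.400: |R|=1.45333 >1
  x=-3.220: |R|=1.23613 >1
Stable set (-3.0000, 0).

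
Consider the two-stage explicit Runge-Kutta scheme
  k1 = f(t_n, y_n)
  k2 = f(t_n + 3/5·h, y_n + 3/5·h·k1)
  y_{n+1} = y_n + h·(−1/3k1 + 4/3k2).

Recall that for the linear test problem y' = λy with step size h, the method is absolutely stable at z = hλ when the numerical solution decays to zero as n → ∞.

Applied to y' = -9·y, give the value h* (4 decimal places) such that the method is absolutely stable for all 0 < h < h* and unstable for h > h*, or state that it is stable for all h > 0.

Set f=λy, z=hλ:
  k1=λy_n ⇒ h·k1=z·y_n;  k2=λ(1+3/5z)y_n ⇒ h·k2=z(1+3/5z)y_n
  y_{n+1}/y_n = 1 − 1/3z + 4/3z(1+3/5z) = 1 + z + 4/5z²
  Hence R(z) = 1 + z + 4/5z².

Find x<0 with |R(x)|<1.
x=-0.57: |R|=0.6899
R=1: x+4/5x²=0 ⇒ x=−5/4=-1.2500; min R=1−1/(4·4/5)=0.6875>−1
Confirm numerically:
  x=-1.210: |R|=0.96128 <1
  x=-1.100: |R|=0.86800 <1
  x=-0.783: |R|=0.70747 <1
  x=-1.737: |R|=1.67674 >1
  x=-1.628: |R|=1.49231 >1
  x=-1.480: |R|=1.27232 >1
Stable set (-1.2500, 0).

(-1.2500,0); λ=-9 ⇒ h* = (5/4)/9 = 0.1389.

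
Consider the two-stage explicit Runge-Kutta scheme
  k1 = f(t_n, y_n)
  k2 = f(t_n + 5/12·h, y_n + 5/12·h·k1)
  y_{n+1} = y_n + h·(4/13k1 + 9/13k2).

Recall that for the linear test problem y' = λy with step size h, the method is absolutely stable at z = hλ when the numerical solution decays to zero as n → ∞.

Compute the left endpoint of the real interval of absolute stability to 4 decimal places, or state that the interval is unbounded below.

left endpoint -3.4667.

Set f=λy, z=hλ:
  k1=λy_n ⇒ h·k1=z·y_n;  k2=λ(1+5/12z)y_n ⇒ h·k2=z(1+5/12z)y_n
  y_{n+1}/y_n = 1 + 4/13z + 9/13z(1+5/12z) = 1 + z + 15/52z²
  so R(z) = 1 + z + 15/52z².

Find x<0 with |R(x)|<1.
x=-1.23: |R|=0.2064
R=1: x+15/52x²=0 ⇒ x=−52/15=-3.4667; min R=1−1/(4·15/52)=0.1333>−1
Confirm numerically:
  x=-3.128: |R|=0.69442 <1
  x=-2.793: |R|=0.45724 <1
  x=-2.527: |R|=0.31504 <1
  x=-2.422: |R|=0.27014 <1
  x=-3.842: |R|=1.41597 >1
  x=-3.705: |R|=1.25472 >1
Interval (-3.4667, 0).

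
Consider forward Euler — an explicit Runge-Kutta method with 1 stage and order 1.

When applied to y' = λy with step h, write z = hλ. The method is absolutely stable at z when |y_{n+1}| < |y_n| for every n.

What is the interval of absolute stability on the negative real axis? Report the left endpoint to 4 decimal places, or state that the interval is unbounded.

(-2.0000, 0).

With y'=λy (z=hλ):
  order 1, 1-stage ⇒ R(z)=1+z
  (e.g. R(-0.35)=0.65000, |R|=0.65000)

Need |R(x)|<1, x<0.
x=-0.35: |R|=0.6500
|R(-1.88)|=0.8800 |R(-1.11)|=0.1100 |R(-1.08)|=0.0800
Bisect:
  x_lo=-2.5757 |R|=1.5757  x_hi=-0.0936 |R|=0.9064
  mid=-1.33467 |R|=0.33467 →hi
  mid=-1.95518 |R|=0.95518 →hi
  mid=-2.26544 |R|=1.26544 →lo
  mid=-2.11031 |R|=1.11031 →lo
  mid=-2.03274 |R|=1.03274 →lo
  mid=-1.99396 |R|=0.99396 →hi
  mid=-2.01335 |R|=1.01335 →lo
  ...
  [-2.00002,-1.99987] ⇒ x*=-2.0000
Stable set (-2.0000, 0).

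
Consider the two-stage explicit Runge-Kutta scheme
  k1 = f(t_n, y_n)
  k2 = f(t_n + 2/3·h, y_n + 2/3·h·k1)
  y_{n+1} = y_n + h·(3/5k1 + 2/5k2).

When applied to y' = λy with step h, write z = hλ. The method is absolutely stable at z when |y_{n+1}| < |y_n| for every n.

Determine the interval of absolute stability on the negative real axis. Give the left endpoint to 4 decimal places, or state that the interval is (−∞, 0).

z∈(-3.7500,0).

Test eqn y'=λy, z=hλ:
  k1=λy_n ⇒ h·k1=z·y_n;  k2=λ(1+2/3z)y_n ⇒ h·k2=z(1+2/3z)y_n
  y_{n+1}/y_n = 1 + 3/5z + 2/5z(1+2/3z) = 1 + z + 4/15z²
  so R(z) = 1 + z + 4/15z².

Find x<0 with |R(x)|<1.
x=-1.49: |R|=0.1020
R=1: x+4/15x²=0 ⇒ x=−15/4=-3.7500; min R=1−1/(4·4/15)=0.0625>−1
Confirm numerically:
  x=-3.547: |R|=0.80799 <1
  x=-3.507: |R|=0.77275 <1
  x=-2.622: |R|=0.21130 <1
  x=-1.846: |R|=0.06272 <1
  x=-4.192: |R|=1.49410 >1
  x=-3.974: |R|=1.23738 >1
Stable set (-3.7500, 0).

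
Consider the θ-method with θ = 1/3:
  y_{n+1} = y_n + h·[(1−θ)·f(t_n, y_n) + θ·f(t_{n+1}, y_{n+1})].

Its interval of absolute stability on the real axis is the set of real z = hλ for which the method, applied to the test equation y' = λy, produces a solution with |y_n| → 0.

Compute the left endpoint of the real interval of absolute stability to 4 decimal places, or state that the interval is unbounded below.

left endpoint -6.0000.

With y'=λy (z=hλ):
  y_{n+1} = y_n + z·[2/3·y_n + 1/3·y_{n+1}] ⇒ (1 − 1/3z)y_{n+1} = (1 + 2/3z)y_n
  ⇒ R(z) = (1 + 2/3z)/(1 − 1/3z).

Boundary: |R(x)|=1, x<0.
x=-0.36: |R|=0.6786
R=−1: 1+2/3x = −1+1/3x ⇒ -1/3x=2 ⇒ x=2/(-1/3)=-6.0000
Confirm numerically:
  x=-5.579: |R|=0.95093 <1
  x=-4.883: |R|=0.85830 <1
  x=-3.117: |R|=0.52869 <1
  x=-6.370: |R|=1.03949 >1
  x=-6.169: |R|=1.01843 >1
Interval (-6.0000, 0).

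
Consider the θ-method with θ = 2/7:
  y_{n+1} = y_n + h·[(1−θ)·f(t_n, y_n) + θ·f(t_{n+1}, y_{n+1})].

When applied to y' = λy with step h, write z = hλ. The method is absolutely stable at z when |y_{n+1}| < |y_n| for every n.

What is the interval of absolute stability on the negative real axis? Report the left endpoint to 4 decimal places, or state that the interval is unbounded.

With y'=λy (z=hλ):
  y_{n+1} = y_n + z·[5/7·y_n + 2/7·y_{n+1}] ⇒ (1 − 2/7z)y_{n+1} = (1 + 5/7z)y_n
  Hence R(z) = (1 + 5/7z)/(1 − 2/7z).

Find x<0 with |R(x)|<1.
x=-1.45: |R|=0.0253
R=−1: 1+5/7x = −1+2/7x ⇒ -3/7x=2 ⇒ x=2/(-3/7)=-4.6667
Confirm numerically:
  x=-4.397: |R|=0.94878 <1
  x=-3.749: |R|=0.81011 <1
  x=-3.162: |R|=0.66121 <1
  x=-2.085: |R|=0.30662 <1
  x=-4.802: |R|=1.02445 >1
  x=-4.761: |R|=1.01713 >1
Interval (-4.6667, 0).

(-4.6667, 0).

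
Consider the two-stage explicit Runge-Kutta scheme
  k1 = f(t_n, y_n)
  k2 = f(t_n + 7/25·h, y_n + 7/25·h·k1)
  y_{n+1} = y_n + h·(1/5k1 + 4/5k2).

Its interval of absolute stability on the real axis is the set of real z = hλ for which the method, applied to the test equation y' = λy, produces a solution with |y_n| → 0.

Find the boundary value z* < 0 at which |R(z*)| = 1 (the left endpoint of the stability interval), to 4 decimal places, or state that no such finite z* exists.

z* = -4.4643.

Set f=λy, z=hλ:
  k1=λy_n ⇒ h·k1=z·y_n;  k2=λ(1+7/25z)y_n ⇒ h·k2=z(1+7/25z)y_n
  y_{n+1}/y_n = 1 + 1/5z + 4/5z(1+7/25z) = 1 + z + 28/125z²
  Hence R(z) = 1 + z + 28/125z².

Find x<0 with |R(x)|<1.
x=-1.06: |R|=0.1917
R=1: x+28/125x²=0 ⇒ x=−125/28=-4.4643; min R=1−1/(4·28/125)=-0.1161>−1
Confirm numerically:
  x=-4.023: |R|=0.60233 <1
  x=-3.462: |R|=0.22274 <1
  x=-2.256: |R|=0.11594 <1
  x=-1.824: |R|=0.07876 <1
  x=-5.012: |R|=1.61491 >1
  x=-4.850: |R|=1.41904 >1
  x=-4.723: |R|=1.27371 >1
So |R|<1 on (-4.4643, 0).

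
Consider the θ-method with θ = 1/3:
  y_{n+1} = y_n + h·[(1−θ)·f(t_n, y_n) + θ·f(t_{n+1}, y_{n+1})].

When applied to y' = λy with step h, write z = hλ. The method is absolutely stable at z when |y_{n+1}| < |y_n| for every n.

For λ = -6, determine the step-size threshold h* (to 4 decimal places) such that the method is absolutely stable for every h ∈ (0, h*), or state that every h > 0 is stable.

(-6.0000,0); λ=-6 ⇒ h* = (6)/6 = 1.0000.

Set f=λy, z=hλ:
  y_{n+1} = y_n + z·[2/3·y_n + 1/3·y_{n+1}] ⇒ (1 − 1/3z)y_{n+1} = (1 + 2/3z)y_n
  Hence R(z) = (1 + 2/3z)/(1 − 1/3z).

Boundary: |R(x)|=1, x<0.
x=-0.48: |R|=0.5862
R=−1: 1+2/3x = −1+1/3x ⇒ -1/3x=2 ⇒ x=2/(-1/3)=-6.0000
Confirm numerically:
  x=-5.908: |R|=0.98967 <1
  x=-5.042: |R|=0.88088 <1
  x=-4.534: |R|=0.80542 <1
  x=-6.594: |R|=1.06191 >1
  x=-6.376: |R|=1.04010 >1
  x=-6.314: |R|=1.03371 >1
So |R|<1 on (-6.0000, 0).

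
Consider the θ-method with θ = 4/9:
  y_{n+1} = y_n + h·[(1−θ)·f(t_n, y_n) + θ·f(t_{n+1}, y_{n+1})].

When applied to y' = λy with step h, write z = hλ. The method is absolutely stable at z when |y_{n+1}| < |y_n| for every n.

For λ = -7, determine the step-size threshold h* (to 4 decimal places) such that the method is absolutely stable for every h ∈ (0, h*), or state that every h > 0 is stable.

(-18.0000,0); λ=-7 ⇒ h* = (18)/7 = 2.5714.

With y'=λy (z=hλ):
  y_{n+1} = y_n + z·[5/9·y_n + 4/9·y_{n+1}] ⇒ (1 − 4/9z)y_{n+1} = (1 + 5/9z)y_n
  so R(z) = (1 + 5/9z)/(1 − 4/9z).

Need |R(x)|<1, x<0.
x=-0.48: |R|=0.6044
R=−1: 1+5/9x = −1+4/9x ⇒ -1/9x=2 ⇒ x=2/(-1/9)=-18.0000
Confirm numerically:
  x=-17.591: |R|=0.99485 <1
  x=-11.839: |R|=0.89068 <1
  x=-11.654: |R|=0.88590 <1
  x=-10.605: |R|=0.85618 <1
  x=-18.510: |R|=1.00614 >1
  x=-18.486: |R|=1.00586 >1
  x=-18.037: |R|=1.00046 >1
Interval (-18.0000, 0).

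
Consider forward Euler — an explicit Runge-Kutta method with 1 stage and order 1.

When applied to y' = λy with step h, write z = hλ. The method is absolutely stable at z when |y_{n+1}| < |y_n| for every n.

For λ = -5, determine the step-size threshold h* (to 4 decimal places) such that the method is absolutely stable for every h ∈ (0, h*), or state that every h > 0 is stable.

On y'=λy, z=hλ:
  order 1, 1-stage ⇒ R(z)=1+z
  (e.g. R(-0.94)=0.06000, |R|=0.06000)

Need |R(x)|<1, x<0.
x=-0.94: |R|=0.0600
|R(-2.23)|=1.2300 |R(-2.02)|=1.0200 |R(-0.56)|=0.4400
Bisect:
  x_lo=-2.6745 |R|=1.6745  x_hi=-0.3202 |R|=0.6798
  mid=-1.49733 |R|=0.49733 →hi
  mid=-2.08592 |R|=1.08592 →lo
  mid=-1.79162 |R|=0.79162 →hi
  mid=-1.93877 |R|=0.93877 →hi
  mid=-2.01234 |R|=1.01234 →lo
  mid=-1.97556 |R|=0.97556 →hi
  mid=-1.99395 |R|=0.99395 →hi
  mid=-2.00315 |R|=1.00315 →lo
  mid=-1.99855 |R|=0.99855 →hi
  mid=-2.00085 |R|=1.00085 →lo
  ...
  [-2.00013,-1.99999] ⇒ x*=-2.0000
So |R|<1 on (-2.0000, 0).

(-2.0000,0); λ=-5 ⇒ h* = 0.4000.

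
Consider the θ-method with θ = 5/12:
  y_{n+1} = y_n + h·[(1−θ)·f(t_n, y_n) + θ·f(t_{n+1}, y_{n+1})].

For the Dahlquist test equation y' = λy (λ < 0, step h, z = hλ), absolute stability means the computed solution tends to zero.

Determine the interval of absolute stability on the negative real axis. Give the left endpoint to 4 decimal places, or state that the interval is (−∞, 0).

(-12.0000, 0).

On y'=λy, z=hλ:
  y_{n+1} = y_n + z·[7/12·y_n + 5/12·y_{n+1}] ⇒ (1 − 5/12z)y_{n+1} = (1 + 7/12z)y_n
  R(z) = (1 + 7/12z)/(1 − 5/12z).

Boundary: |R(x)|=1, x<0.
x=-1.08: |R|=0.2552
R=−1: 1+7/12x = −1+5/12x ⇒ -1/6x=2 ⇒ x=2/(-1/6)=-12.0000
Confirm numerically:
  x=-11.016: |R|=0.97066 <1
  x=-8.583: |R|=0.87555 <1
  x=-6.764: |R|=0.77145 <1
  x=-6.163: |R|=0.72734 <1
  x=-12.448: |R|=1.01207 >1
  x=-12.302: |R|=1.00822 >1
Interval (-12.0000, 0).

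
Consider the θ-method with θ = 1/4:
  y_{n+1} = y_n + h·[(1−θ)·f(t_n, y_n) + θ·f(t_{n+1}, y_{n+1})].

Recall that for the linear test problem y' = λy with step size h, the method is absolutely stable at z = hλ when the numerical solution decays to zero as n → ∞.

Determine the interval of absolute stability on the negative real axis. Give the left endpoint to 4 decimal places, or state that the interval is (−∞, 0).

On y'=λy, z=hλ:
  y_{n+1} = y_n + z·[3/4·y_n + 1/4·y_{n+1}] ⇒ (1 − 1/4z)y_{n+1} = (1 + 3/4z)y_n
  Hence R(z) = (1 + 3/4z)/(1 − 1/4z).

Boundary: |R(x)|=1, x<0.
x=-1.6: |R|=0.1429
R=−1: 1+3/4x = −1+1/4x ⇒ -1/2x=2 ⇒ x=2/(-1/2)=-4.0000
Confirm numerically:
  x=-3.842: |R|=0.95970 <1
  x=-2.469: |R|=0.52667 <1
  x=-1.722: |R|=0.20377 <1
  x=-1.603: |R|=0.14439 <1
  x=-4.399: |R|=1.09501 >1
  x=-4.253: |R|=1.06131 >1
  x=-4.155: |R|=1.03801 >1
So |R|<1 on (-4.0000, 0).

z∈(-4.0000,0).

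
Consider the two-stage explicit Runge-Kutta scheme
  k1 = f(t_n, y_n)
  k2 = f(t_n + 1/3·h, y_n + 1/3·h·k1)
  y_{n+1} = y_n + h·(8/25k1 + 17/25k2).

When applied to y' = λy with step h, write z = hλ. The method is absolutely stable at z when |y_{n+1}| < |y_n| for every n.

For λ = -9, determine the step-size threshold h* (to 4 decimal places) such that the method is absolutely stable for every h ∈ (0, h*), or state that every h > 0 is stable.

With y'=λy (z=hλ):
  k1=λy_n ⇒ h·k1=z·y_n;  k2=λ(1+1/3z)y_n ⇒ h·k2=z(1+1/3z)y_n
  y_{n+1}/y_n = 1 + 8/25z + 17/25z(1+1/3z) = 1 + z + 17/75z²
  so R(z) = 1 + z + 17/75z².

Find x<0 with |R(x)|<1.
x=-0.44: |R|=0.6039
R=1: x+17/75x²=0 ⇒ x=−75/17=-4.4118; min R=1−1/(4·17/75)=-0.1029>−1
Confirm numerically:
  x=-4.102: |R|=0.71198 <1
  x=-2.618: |R|=0.06444 <1
  x=-2.278: |R|=0.10176 <1
  x=-1.903: |R|=0.08215 <1
  x=-4.889: |R|=1.52886 >1
  x=-4.592: |R|=1.18760 >1
  x=-4.458: |R|=1.04672 >1
Stable set (-4.4118, 0).

(-4.4118,0); λ=-9 ⇒ h* = (75/17)/9 = 0.4902.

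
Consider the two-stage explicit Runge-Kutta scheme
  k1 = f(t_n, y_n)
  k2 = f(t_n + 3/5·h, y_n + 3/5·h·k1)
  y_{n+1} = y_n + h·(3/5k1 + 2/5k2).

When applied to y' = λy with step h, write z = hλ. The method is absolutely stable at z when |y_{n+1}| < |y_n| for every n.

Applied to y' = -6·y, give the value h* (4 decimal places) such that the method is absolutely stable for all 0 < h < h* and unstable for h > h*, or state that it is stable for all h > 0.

(-4.1667,0); λ=-6 ⇒ h* = (25/6)/6 = 0.6944.

Set f=λy, z=hλ:
  k1=λy_n ⇒ h·k1=z·y_n;  k2=λ(1+3/5z)y_n ⇒ h·k2=z(1+3/5z)y_n
  y_{n+1}/y_n = 1 + 3/5z + 2/5z(1+3/5z) = 1 + z + 6/25z²
  Hence R(z) = 1 + z + 6/25z².

Boundary: |R(x)|=1, x<0.
x=-1.08: |R|=0.1999
R=1: x+6/25x²=0 ⇒ x=−25/6=-4.1667; min R=1−1/(4·6/25)=-0.0417>−1
Confirm numerically:
  x=-3.413: |R|=0.38266 <1
  x=-2.814: |R|=0.08646 <1
  x=-2.238: |R|=0.03593 <1
  x=-2.216: |R|=0.03744 <1
  x=-4.436: |R|=1.28674 >1
  x=-4.351: |R|=1.19249 >1
Interval (-4.1667, 0).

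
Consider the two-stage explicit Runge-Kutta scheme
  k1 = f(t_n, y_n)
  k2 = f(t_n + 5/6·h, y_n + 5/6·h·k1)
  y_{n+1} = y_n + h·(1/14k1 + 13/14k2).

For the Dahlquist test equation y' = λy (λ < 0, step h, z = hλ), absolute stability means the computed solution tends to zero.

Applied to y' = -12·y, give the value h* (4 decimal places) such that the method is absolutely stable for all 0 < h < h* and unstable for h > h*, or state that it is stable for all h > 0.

(-1.2923,0); λ=-12 ⇒ h* = (84/65)/12 = 0.1077.

Test eqn y'=λy, z=hλ:
  k1=λy_n ⇒ h·k1=z·y_n;  k2=λ(1+5/6z)y_n ⇒ h·k2=z(1+5/6z)y_n
  y_{n+1}/y_n = 1 + 1/14z + 13/14z(1+5/6z) = 1 + z + 65/84z²
  so R(z) = 1 + z + 65/84z².

Find x<0 with |R(x)|<1.
x=-0.52: |R|=0.6892
R=1: x+65/84x²=0 ⇒ x=−84/65=-1.2923; min R=1−1/(4·65/84)=0.6769>−1
Confirm numerically:
  x=-1.243: |R|=0.95257 <1
  x=-1.231: |R|=0.94160 <1
  x=-1.116: |R|=0.84775 <1
  x=-0.829: |R|=0.70279 <1
  x=-1.891: |R|=1.87605 >1
  x=-1.542: |R|=1.29794 >1
Stable set (-1.2923, 0).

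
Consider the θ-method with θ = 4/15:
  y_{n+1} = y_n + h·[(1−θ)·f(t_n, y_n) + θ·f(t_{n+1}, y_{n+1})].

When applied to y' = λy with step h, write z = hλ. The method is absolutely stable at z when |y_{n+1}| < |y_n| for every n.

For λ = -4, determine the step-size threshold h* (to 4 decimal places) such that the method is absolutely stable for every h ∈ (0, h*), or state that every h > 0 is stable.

(-4.2857,0); λ=-4 ⇒ h* = (30/7)/4 = 1.0714.

On y'=λy, z=hλ:
  y_{n+1} = y_n + z·[11/15·y_n + 4/15·y_{n+1}] ⇒ (1 − 4/15z)y_{n+1} = (1 + 11/15z)y_n
  Hence R(z) = (1 + 11/15z)/(1 − 4/15z).

Solve |R(x)|<1 on ℝ⁻.
x=-0.68: |R|=0.4244
R=−1: 1+11/15x = −1+4/15x ⇒ -7/15x=2 ⇒ x=2/(-7/15)=-4.2857
Confirm numerically:
  x=-4.056: |R|=0.94850 <1
  x=-3.084: |R|=0.69227 <1
  x=-2.707: |R|=0.57213 <1
  x=-4.508: |R|=1.04711 >1
  x=-4.492: |R|=1.04380 >1
So |R|<1 on (-4.2857, 0).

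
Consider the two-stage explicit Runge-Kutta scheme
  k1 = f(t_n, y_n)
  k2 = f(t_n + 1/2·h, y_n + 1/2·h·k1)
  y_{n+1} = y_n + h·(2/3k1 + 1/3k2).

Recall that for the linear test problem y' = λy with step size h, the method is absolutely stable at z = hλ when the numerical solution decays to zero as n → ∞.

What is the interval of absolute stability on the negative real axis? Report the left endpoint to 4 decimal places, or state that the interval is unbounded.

On y'=λy, z=hλ:
  k1=λy_n ⇒ h·k1=z·y_n;  k2=λ(1+1/2z)y_n ⇒ h·k2=z(1+1/2z)y_n
  y_{n+1}/y_n = 1 + 2/3z + 1/3z(1+1/2z) = 1 + z + 1/6z²
  R(z) = 1 + z + 1/6z².

Find x<0 with |R(x)|<1.
x=-1.74: |R|=0.2354
R=1: x+1/6x²=0 ⇒ x=−6=-6.0000; min R=1−1/(4·1/6)=-0.5000>−1
Confirm numerically:
  x=-5.357: |R|=0.42591 <1
  x=-4.924: |R|=0.11696 <1
  x=-4.221: |R|=0.25153 <1
  x=-3.275: |R|=0.48740 <1
  x=-6.595: |R|=1.65400 >1
  x=-6.525: |R|=1.57094 >1
  x=-6.498: |R|=1.53933 >1
Stable set (-6.0000, 0).

(-6.0000, 0).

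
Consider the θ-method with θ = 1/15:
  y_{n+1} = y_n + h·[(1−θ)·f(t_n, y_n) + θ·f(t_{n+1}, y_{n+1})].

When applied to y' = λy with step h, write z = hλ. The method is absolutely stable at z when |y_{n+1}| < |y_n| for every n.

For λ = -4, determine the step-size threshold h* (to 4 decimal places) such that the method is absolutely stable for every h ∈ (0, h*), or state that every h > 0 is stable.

(-2.3077,0); λ=-4 ⇒ h* = (30/13)/4 = 0.5769.

On y'=λy, z=hλ:
  y_{n+1} = y_n + z·[14/15·y_n + 1/15·y_{n+1}] ⇒ (1 − 1/15z)y_{n+1} = (1 + 14/15z)y_n
  so R(z) = (1 + 14/15z)/(1 − 1/15z).

Solve |R(x)|<1 on ℝ⁻.
x=-1.73: |R|=0.5511
R=−1: 1+14/15x = −1+1/15x ⇒ -13/15x=2 ⇒ x=2/(-13/15)=-2.3077
Confirm numerically:
  x=-2.090: |R|=0.83441 <1
  x=-2.078: |R|=0.82516 <1
  x=-1.397: |R|=0.27798 <1
  x=-2.797: |R|=1.35742 >1
  x=-2.704: |R|=1.29101 >1
So |R|<1 on (-2.3077, 0).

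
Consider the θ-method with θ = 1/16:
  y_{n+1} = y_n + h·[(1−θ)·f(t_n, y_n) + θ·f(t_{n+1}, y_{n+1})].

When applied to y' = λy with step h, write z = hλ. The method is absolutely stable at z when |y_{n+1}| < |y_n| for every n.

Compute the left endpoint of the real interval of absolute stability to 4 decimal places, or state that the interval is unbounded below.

Set f=λy, z=hλ:
  y_{n+1} = y_n + z·[15/16·y_n + 1/16·y_{n+1}] ⇒ (1 − 1/16z)y_{n+1} = (1 + 15/16z)y_n
  so R(z) = (1 + 15/16z)/(1 − 1/16z).

Need |R(x)|<1, x<0.
x=-1.67: |R|=0.5122
R=−1: 1+15/16x = −1+1/16x ⇒ -7/8x=2 ⇒ x=2/(-7/8)=-2.2857
Confirm numerically:
  x=-1.629: |R|=0.47847 <1
  x=-1.230: |R|=0.14219 <1
  x=-1.011: |R|=0.04909 <1
  x=-2.864: |R|=1.42918 >1
  x=-2.791: |R|=1.37646 >1
Interval (-2.2857, 0).

left endpoint -2.2857.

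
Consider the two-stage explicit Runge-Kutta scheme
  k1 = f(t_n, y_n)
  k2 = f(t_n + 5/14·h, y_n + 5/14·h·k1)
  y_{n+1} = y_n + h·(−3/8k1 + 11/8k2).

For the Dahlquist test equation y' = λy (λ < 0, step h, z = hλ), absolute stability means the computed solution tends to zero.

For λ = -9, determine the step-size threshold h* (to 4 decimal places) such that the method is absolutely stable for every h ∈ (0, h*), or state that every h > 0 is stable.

Set f=λy, z=hλ:
  k1=λy_n ⇒ h·k1=z·y_n;  k2=λ(1+5/14z)y_n ⇒ h·k2=z(1+5/14z)y_n
  y_{n+1}/y_n = 1 − 3/8z + 11/8z(1+5/14z) = 1 + z + 55/112z²
  R(z) = 1 + z + 55/112z².

Need |R(x)|<1, x<0.
x=-1.13: |R|=0.4970
R=1: x+55/112x²=0 ⇒ x=−112/55=-2.0364; min R=1−1/(4·55/112)=0.4909>−1
Confirm numerically:
  x=-1.867: |R|=0.84472 <1
  x=-1.824: |R|=0.80978 <1
  x=-1.802: |R|=0.79261 <1
  x=-1.272: |R|=0.52255 <1
  x=-2.308: |R|=1.30787 >1
  x=-2.195: |R|=1.17099 >1
  x=-2.146: |R|=1.11554 >1
So |R|<1 on (-2.0364, 0).

(-2.0364,0); λ=-9 ⇒ h* = (112/55)/9 = 0.2263.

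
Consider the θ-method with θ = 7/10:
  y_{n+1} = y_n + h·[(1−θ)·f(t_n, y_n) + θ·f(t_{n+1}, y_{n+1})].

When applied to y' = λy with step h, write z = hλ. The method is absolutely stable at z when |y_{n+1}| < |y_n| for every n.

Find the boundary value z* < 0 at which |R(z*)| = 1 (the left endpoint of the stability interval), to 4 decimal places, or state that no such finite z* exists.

unbounded; (−∞, 0).

With y'=λy (z=hλ):
  y_{n+1} = y_n + z·[3/10·y_n + 7/10·y_{n+1}] ⇒ (1 − 7/10z)y_{n+1} = (1 + 3/10z)y_n
  ⇒ R(z) = (1 + 3/10z)/(1 − 7/10z).

Find x<0 with |R(x)|<1.
x=-1.68: |R|=0.2279
x=-2: |R|=0.1667
x=-10: |R|=0.2500
x=-100: |R|=0.4085
θ=7/10≥1/2 ⇒ |1+3/10x|<|1−7/10x| ∀x<0 ⇒ unbounded interval.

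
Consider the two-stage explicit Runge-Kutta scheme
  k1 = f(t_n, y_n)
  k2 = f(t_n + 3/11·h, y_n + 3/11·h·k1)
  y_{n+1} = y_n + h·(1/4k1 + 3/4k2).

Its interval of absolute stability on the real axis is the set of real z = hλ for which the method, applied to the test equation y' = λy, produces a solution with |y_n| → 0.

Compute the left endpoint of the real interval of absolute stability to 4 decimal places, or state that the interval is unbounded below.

left endpoint -4.8889.

On y'=λy, z=hλ:
  k1=λy_n ⇒ h·k1=z·y_n;  k2=λ(1+3/11z)y_n ⇒ h·k2=z(1+3/11z)y_n
  y_{n+1}/y_n = 1 + 1/4z + 3/4z(1+3/11z) = 1 + z + 9/44z²
  ⇒ R(z) = 1 + z + 9/44z².

Need |R(x)|<1, x<0.
x=-1: |R|=0.2045
R=1: x+9/44x²=0 ⇒ x=−44/9=-4.8889; min R=1−1/(4·9/44)=-0.2222>−1
Confirm numerically:
  x=-4.454: |R|=0.60380 <1
  x=-3.888: |R|=0.20402 <1
  x=-3.755: |R|=0.12910 <1
  x=-3.598: |R|=0.04996 <1
  x=-5.429: |R|=1.59978 >1
  x=-5.056: |R|=1.17282 >1
  x=-5.027: |R|=1.14201 >1
Interval (-4.8889, 0).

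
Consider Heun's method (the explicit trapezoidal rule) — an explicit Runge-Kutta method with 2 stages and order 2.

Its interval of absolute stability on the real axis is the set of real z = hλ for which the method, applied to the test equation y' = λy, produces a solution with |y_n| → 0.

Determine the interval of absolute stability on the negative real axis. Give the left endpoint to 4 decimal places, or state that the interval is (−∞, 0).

(-2.0000, 0).

Set f=λy, z=hλ:
  order 2, 2-stage ⇒ R(z)=1+z+z^2/2
  (e.g. R(-1.28)=0.53920, |R|=0.53920)

Boundary: |R(x)|=1, x<0.
x=-1.28: |R|=0.5392
|R(-0.73)|=0.5364 |R(-0.63)|=0.5684 |R(-0.56)|=0.5968
Bisect:
  x_lo=-2.6609 |R|=1.8793  x_hi=-0.2379 |R|=0.7904
  mid=-1.44938 |R|=0.60097 →hi
  mid=-2.05514 |R|=1.05666 →lo
  mid=-1.75226 |R|=0.78295 →hi
  mid=-1.90370 |R|=0.90834 →hi
  mid=-1.97942 |R|=0.97964 →hi
  mid=-2.01728 |R|=1.01743 →lo
  mid=-1.99835 |R|=0.99836 →hi
  ...
  [-2.00013,-1.99998] ⇒ x*=-2.0000
Stable set (-2.0000, 0).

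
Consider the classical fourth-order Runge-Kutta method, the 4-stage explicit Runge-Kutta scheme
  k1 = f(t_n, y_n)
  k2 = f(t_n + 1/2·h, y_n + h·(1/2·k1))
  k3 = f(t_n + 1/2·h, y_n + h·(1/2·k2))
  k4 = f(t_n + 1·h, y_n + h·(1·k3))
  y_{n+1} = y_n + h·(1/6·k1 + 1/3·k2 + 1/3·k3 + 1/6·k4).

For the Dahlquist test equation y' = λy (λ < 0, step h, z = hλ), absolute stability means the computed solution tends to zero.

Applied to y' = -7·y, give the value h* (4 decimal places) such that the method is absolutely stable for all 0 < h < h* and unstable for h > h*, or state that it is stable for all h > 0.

(-2.7853,0); λ=-7 ⇒ h* = 0.3979.

With y'=λy (z=hλ):
  order 4, 4-stage ⇒ R(z)=1+z+z^2/2+z^3/6+z^4/24
  (e.g. R(-1.72)=0.27580, |R|=0.27580)

Need |R(x)|<1, x<0.
x=-1.72: |R|=0.2758
|R(-2.66)|=0.8270 |R(-1.48)|=0.2748 |R(-0.88)|=0.4186
Bisect:
  x_lo=-3.2874 |R|=2.0612  x_hi=-0.0607 |R|=0.9411
  mid=-1.67407 |R|=0.27250 →hi
  mid=-2.48072 |R|=0.62986 →hi
  mid=-2.88405 |R|=1.15940 →lo
  mid=-2.68239 |R|=0.85562 →hi
  mid=-2.78322 |R|=0.99688 →hi
  mid=-2.83364 |R|=1.07537 →lo
  mid=-2.80843 |R|=1.03545 →lo
  ...
  [-2.78539,-2.78519] ⇒ x*=-2.7853
So |R|<1 on (-2.7853, 0).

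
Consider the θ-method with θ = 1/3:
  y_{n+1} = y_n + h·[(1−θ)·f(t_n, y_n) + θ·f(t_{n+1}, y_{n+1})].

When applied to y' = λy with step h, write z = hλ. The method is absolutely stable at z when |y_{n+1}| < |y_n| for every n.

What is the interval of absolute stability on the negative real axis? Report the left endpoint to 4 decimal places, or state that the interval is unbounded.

(-6.0000, 0).

With y'=λy (z=hλ):
  y_{n+1} = y_n + z·[2/3·y_n + 1/3·y_{n+1}] ⇒ (1 − 1/3z)y_{n+1} = (1 + 2/3z)y_n
  ⇒ R(z) = (1 + 2/3z)/(1 − 1/3z).

Solve |R(x)|<1 on ℝ⁻.
x=-0.33: |R|=0.7027
R=−1: 1+2/3x = −1+1/3x ⇒ -1/3x=2 ⇒ x=2/(-1/3)=-6.0000
Confirm numerically:
  x=-5.098: |R|=0.88861 <1
  x=-3.121: |R|=0.52965 <1
  x=-2.989: |R|=0.49724 <1
  x=-6.344: |R|=1.03682 >1
  x=-6.242: |R|=1.02618 >1
So |R|<1 on (-6.0000, 0).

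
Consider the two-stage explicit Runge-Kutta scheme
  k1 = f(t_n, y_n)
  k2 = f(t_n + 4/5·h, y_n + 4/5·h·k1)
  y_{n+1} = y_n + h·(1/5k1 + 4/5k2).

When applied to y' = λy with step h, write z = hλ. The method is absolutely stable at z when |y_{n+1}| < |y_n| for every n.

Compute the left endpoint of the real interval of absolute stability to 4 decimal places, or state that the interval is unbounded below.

Test eqn y'=λy, z=hλ:
  k1=λy_n ⇒ h·k1=z·y_n;  k2=λ(1+4/5z)y_n ⇒ h·k2=z(1+4/5z)y_n
  y_{n+1}/y_n = 1 + 1/5z + 4/5z(1+4/5z) = 1 + z + 16/25z²
  R(z) = 1 + z + 16/25z².

Find x<0 with |R(x)|<1.
x=-1.27: |R|=0.7623
R=1: x+16/25x²=0 ⇒ x=−25/16=-1.5625; min R=1−1/(4·16/25)=0.6094>−1
Confirm numerically:
  x=-1.360: |R|=0.82374 <1
  x=-1.235: |R|=0.74114 <1
  x=-0.921: |R|=0.62187 <1
  x=-2.014: |R|=1.58197 >1
  x=-1.871: |R|=1.36941 >1
  x=-1.593: |R|=1.03110 >1
Stable set (-1.5625, 0).

z* = -1.5625.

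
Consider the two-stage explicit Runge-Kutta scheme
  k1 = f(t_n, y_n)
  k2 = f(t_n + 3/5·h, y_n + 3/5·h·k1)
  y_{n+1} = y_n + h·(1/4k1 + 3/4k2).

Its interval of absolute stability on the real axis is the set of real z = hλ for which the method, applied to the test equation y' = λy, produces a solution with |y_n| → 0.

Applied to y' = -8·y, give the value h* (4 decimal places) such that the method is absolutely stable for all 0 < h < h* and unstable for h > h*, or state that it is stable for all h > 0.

(-2.2222,0); λ=-8 ⇒ h* = (20/9)/8 = 0.2778.

Set f=λy, z=hλ:
  k1=λy_n ⇒ h·k1=z·y_n;  k2=λ(1+3/5z)y_n ⇒ h·k2=z(1+3/5z)y_n
  y_{n+1}/y_n = 1 + 1/4z + 3/4z(1+3/5z) = 1 + z + 9/20z²
  ⇒ R(z) = 1 + z + 9/20z².

Solve |R(x)|<1 on ℝ⁻.
x=-1.25: |R|=0.4531
R=1: x+9/20x²=0 ⇒ x=−20/9=-2.2222; min R=1−1/(4·9/20)=0.4444>−1
Confirm numerically:
  x=-2.071: |R|=0.85907 <1
  x=-2.011: |R|=0.80885 <1
  x=-0.981: |R|=0.45206 <1
  x=-2.782: |R|=1.70079 >1
  x=-2.468: |R|=1.27296 >1
Interval (-2.2222, 0).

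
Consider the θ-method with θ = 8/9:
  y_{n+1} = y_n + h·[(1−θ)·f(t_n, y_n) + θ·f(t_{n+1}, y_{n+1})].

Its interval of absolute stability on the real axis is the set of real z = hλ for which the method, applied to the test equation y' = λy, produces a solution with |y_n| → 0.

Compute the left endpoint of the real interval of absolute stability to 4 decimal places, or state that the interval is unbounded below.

With y'=λy (z=hλ):
  y_{n+1} = y_n + z·[1/9·y_n + 8/9·y_{n+1}] ⇒ (1 − 8/9z)y_{n+1} = (1 + 1/9z)y_n
  so R(z) = (1 + 1/9z)/(1 − 8/9z).

Find x<0 with |R(x)|<1.
x=-1.78: |R|=0.3107
x=-2: |R|=0.2800
x=-10: |R|=0.0112
x=-100: |R|=0.1125
θ=8/9≥1/2 ⇒ |1+1/9x|<|1−8/9x| ∀x<0 ⇒ interval (−∞,0).

unbounded; (−∞, 0).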